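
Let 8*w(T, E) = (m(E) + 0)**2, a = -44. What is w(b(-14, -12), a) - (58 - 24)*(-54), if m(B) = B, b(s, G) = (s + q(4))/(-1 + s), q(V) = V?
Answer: 2078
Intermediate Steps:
b(s, G) = (4 + s)/(-1 + s) (b(s, G) = (s + 4)/(-1 + s) = (4 + s)/(-1 + s))
w(T, E) = E**2/8 (w(T, E) = (E + 0)**2/8 = E**2/8)
w(b(-14, -12), a) - (58 - 24)*(-54) = (1/8)*(-44)**2 - (58 - 24)*(-54) = (1/8)*1936 - 34*(-54) = 242 - 1*(-1836) = 242 + 1836 = 2078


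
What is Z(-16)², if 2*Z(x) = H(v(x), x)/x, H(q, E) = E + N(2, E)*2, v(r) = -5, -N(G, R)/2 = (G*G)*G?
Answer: 9/4 ≈ 2.2500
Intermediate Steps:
N(G, R) = -2*G³ (N(G, R) = -2*G*G*G = -2*G²*G = -2*G³)
H(q, E) = -32 + E (H(q, E) = E - 2*2³*2 = E - 2*8*2 = E - 16*2 = E - 32 = -32 + E)
Z(x) = (-32 + x)/(2*x) (Z(x) = ((-32 + x)/x)/2 = (-32 + x)/(2*x))
Z(-16)² = ((½)*(-32 - 16)/(-16))² = ((½)*(-1/16)*(-48))² = (3/2)² = 9/4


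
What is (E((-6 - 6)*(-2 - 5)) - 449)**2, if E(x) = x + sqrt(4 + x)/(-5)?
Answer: 3330713/25 + 292*sqrt(22) ≈ 1.3460e+5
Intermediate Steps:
E(x) = x - sqrt(4 + x)/5 (E(x) = x + sqrt(4 + x)*(-1/5) = x - sqrt(4 + x)/5)
(E((-6 - 6)*(-2 - 5)) - 449)**2 = (((-6 - 6)*(-2 - 5) - sqrt(4 + (-6 - 6)*(-2 - 5))/5) - 449)**2 = ((-12*(-7) - sqrt(4 - 12*(-7))/5) - 449)**2 = ((84 - sqrt(4 + 84)/5) - 449)**2 = ((84 - 2*sqrt(22)/5) - 449)**2 = (-365 - 2*sqrt(22)/5)**2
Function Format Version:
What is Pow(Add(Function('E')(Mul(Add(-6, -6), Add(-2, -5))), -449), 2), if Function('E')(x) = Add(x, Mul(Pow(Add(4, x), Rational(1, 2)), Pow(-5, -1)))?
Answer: Add(Rational(3330713, 25), Mul(292, Pow(22, Rational(1, 2)))) ≈ 1.3460e+5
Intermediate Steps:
Function('E')(x) = Add(x, Mul(Rational(-1, 5), Pow(Add(4, x), Rational(1, 2)))) (Function('E')(x) = Add(x, Mul(Pow(Add(4, x), Rational(1, 2)), Rational(-1, 5))) = Add(x, Mul(Rational(-1, 5), Pow(Add(4, x), Rational(1, 2)))))
Pow(Add(Function('E')(Mul(Add(-6, -6), Add(-2, -5))), -449), 2) = Pow(Add(Add(Mul(Add(-6, -6), Add(-2, -5)), Mul(Rational(-1, 5), Pow(Add(4, Mul(Add(-6, -6), Add(-2, -5))), Rational(1, 2)))), -449), 2) = Pow(Add(Add(Mul(-12, -7), Mul(Rational(-1, 5), Pow(Add(4, Mul(-12, -7)), Rational(1, 2)))), -449), 2) = Pow(Add(Add(84, Mul(Rational(-1, 5), Pow(Add(4, 84), Rational(1, 2)))), -449), 2) = Pow(Add(Add(84, Mul(Rational(-1, 5), Pow(88, Rational(1, 2)))), -449), 2) = Pow(Add(Add(84, Mul(Rational(-1, 5), Mul(2, Pow(22, Rational(1, 2))))), -449), 2) = Pow(Add(Add(84, Mul(Rational(-2, 5), Pow(22, Rational(1, 2)))), -449), 2) = Pow(Add(-365, Mul(Rational(-2, 5), Pow(22, Rational(1, 2)))), 2)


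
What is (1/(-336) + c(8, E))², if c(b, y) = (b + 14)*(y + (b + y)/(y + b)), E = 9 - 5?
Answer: 1365967681/112896 ≈ 12099.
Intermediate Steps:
E = 4
c(b, y) = (1 + y)*(14 + b) (c(b, y) = (14 + b)*(y + (b + y)/(b + y)) = (14 + b)*(y + 1) = (14 + b)*(1 + y) = (1 + y)*(14 + b))
(1/(-336) + c(8, E))² = (1/(-336) + (14 + 8 + 14*4 + 8*4))² = (-1/336 + (14 + 8 + 56 + 32))² = (-1/336 + 110)² = (36959/336)² = 1365967681/112896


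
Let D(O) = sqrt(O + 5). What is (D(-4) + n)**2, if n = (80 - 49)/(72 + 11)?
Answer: 12996/6889 ≈ 1.8865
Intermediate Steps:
D(O) = sqrt(5 + O)
n = 31/83 ≈ 0.37349
(D(-4) + n)**2 = (sqrt(5 - 4) + 31/83)**2 = (sqrt(1) + 31/83)**2 = (1 + 31/83)**2 = (114/83)**2 = 12996/6889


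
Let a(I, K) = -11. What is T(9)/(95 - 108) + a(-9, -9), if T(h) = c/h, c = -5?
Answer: -1282/117 ≈ -10.957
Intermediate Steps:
T(h) = -5/h
T(9)/(95 - 108) + a(-9, -9) = (-5/9)/(95 - 108) - 11 = -5*⅑/(-13) - 11 = -5/9*(-1/13) - 11 = 5/117 - 11 = -1282/117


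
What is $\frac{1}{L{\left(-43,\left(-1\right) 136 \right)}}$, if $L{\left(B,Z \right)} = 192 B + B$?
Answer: $- \frac{1}{8299} \approx -0.0001205$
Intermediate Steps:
$L{\left(B,Z \right)} = 193 B$
$\frac{1}{L{\left(-43,\left(-1\right) 136 \right)}} = \frac{1}{193 \left(-43\right)} = \frac{1}{-8299} = - \frac{1}{8299}$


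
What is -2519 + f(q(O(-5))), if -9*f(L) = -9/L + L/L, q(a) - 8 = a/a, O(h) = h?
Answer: -2519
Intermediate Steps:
q(a) = 9 (q(a) = 8 + a/a = 8 + 1 = 9)
f(L) = -⅑ + 1/L (f(L) = -(-9/L + L/L)/9 = -(-9/L + 1)/9 = -(1 - 9/L)/9 = -⅑ + 1/L)
-2519 + f(q(O(-5))) = -2519 + (⅑)*(9 - 1*9)/9 = -2519 + (⅑)*(⅑)*(9 - 9) = -2519 + (⅑)*(⅑)*0 = -2519 + 0 = -2519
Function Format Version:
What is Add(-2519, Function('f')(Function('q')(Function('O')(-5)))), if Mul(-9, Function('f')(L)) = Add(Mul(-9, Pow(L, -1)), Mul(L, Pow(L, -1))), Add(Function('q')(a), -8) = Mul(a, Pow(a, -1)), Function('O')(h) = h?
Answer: -2519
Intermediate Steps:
Function('q')(a) = 9 (Function('q')(a) = Add(8, Mul(a, Pow(a, -1))) = Add(8, 1) = 9)
Function('f')(L) = Add(Rational(-1, 9), Pow(L, -1)) (Function('f')(L) = Mul(Rational(-1, 9), Add(Mul(-9, Pow(L, -1)), Mul(L, Pow(L, -1)))) = Mul(Rational(-1, 9), Add(Mul(-9, Pow(L, -1)), 1)) = Mul(Rational(-1, 9), Add(1, Mul(-9, Pow(L, -1)))) = Add(Rational(-1, 9), Pow(L, -1)))
Add(-2519, Function('f')(Function('q')(Function('O')(-5)))) = Add(-2519, Mul(Rational(1, 9), Pow(9, -1), Add(9, Mul(-1, 9)))) = Add(-2519, Mul(Rational(1, 9), Rational(1, 9), Add(9, -9))) = Add(-2519, Mul(Rational(1, 9), Rational(1, 9), 0)) = Add(-2519, 0) = -2519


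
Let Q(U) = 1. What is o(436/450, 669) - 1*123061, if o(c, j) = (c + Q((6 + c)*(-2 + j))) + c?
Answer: -27688064/225 ≈ -1.2306e+5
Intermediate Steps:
o(c, j) = 1 + 2*c (o(c, j) = (c + 1) + c = (1 + c) + c = 1 + 2*c)
o(436/450, 669) - 1*123061 = (1 + 2*(436/450)) - 1*123061 = (1 + 2*(436*(1/450))) - 123061 = (1 + 2*(218/225)) - 123061 = (1 + 436/225) - 123061 = 661/225 - 123061 = -27688064/225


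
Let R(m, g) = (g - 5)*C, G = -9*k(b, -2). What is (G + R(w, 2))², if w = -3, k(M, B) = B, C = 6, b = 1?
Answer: 0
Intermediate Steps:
G = 18 (G = -9*(-2) = 18)
R(m, g) = -30 + 6*g (R(m, g) = (g - 5)*6 = (-5 + g)*6 = -30 + 6*g)
(G + R(w, 2))² = (18 + (-30 + 6*2))² = (18 + (-30 + 12))² = (18 - 18)² = 0² = 0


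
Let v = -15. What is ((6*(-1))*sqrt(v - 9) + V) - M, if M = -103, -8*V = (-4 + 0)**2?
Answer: 101 - 12*I*sqrt(6) ≈ 101.0 - 29.394*I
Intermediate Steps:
V = -2 (V = -(-4 + 0)**2/8 = -1/8*(-4)**2 = -1/8*16 = -2)
((6*(-1))*sqrt(v - 9) + V) - M = ((6*(-1))*sqrt(-15 - 9) - 2) - 1*(-103) = (-12*I*sqrt(6) - 2) + 103 = (-2 - 12*I*sqrt(6)) + 103 = 101 - 12*I*sqrt(6)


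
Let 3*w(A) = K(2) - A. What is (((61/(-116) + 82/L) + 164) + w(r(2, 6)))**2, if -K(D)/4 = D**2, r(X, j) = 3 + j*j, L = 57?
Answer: 104368409721/4857616 ≈ 21486.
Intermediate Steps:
r(X, j) = 3 + j**2
K(D) = -4*D**2
w(A) = -16/3 - A/3 (w(A) = (-4*2**2 - A)/3 = (-4*4 - A)/3 = (-16 - A)/3 = -16/3 - A/3)
(((61/(-116) + 82/L) + 164) + w(r(2, 6)))**2 = (((61/(-116) + 82/57) + 164) + (-16/3 - (3 + 6**2)/3))**2 = (((61*(-1/116) + 82*(1/57)) + 164) + (-16/3 - (3 + 36)/3))**2 = (((-61/116 + 82/57) + 164) + (-16/3 - 1/3*39))**2 = ((6035/6612 + 164) + (-16/3 - 13))**2 = (1090403/6612 - 55/3)**2 = (323061/2204)**2 = 104368409721/4857616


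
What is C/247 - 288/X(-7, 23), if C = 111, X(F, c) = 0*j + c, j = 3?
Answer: -68583/5681 ≈ -12.072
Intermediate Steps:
X(F, c) = c (X(F, c) = 0*3 + c = 0 + c = c)
C/247 - 288/X(-7, 23) = 111/247 - 288/23 = -68583/5681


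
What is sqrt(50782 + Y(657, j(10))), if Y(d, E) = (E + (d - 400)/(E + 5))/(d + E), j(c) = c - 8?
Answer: sqrt(1080630479481)/4613 ≈ 225.35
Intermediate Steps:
j(c) = -8 + c
Y(d, E) = (E + (-400 + d)/(5 + E))/(E + d)
sqrt(50782 + Y(657, j(10))) = sqrt(50782 + (-400 + 657 + (-8 + 10)**2 + 5*(-8 + 10))/((-8 + 10)**2 + 5*(-8 + 10) + 5*657 + (-8 + 10)*657)) = sqrt(50782 + (-400 + 657 + 2**2 + 5*2)/(2**2 + 5*2 + 3285 + 2*657)) = sqrt(50782 + (-400 + 657 + 4 + 10)/(4 + 10 + 3285 + 1314)) = sqrt(50782 + 271/4613) = sqrt(234257637/4613) = sqrt(1080630479481)/4613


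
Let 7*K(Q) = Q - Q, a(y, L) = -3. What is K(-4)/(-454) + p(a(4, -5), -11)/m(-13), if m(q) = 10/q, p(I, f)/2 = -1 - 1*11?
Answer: 156/5 ≈ 31.200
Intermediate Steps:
K(Q) = 0 (K(Q) = (Q - Q)/7 = (⅐)*0 = 0)
p(I, f) = -24 (p(I, f) = 2*(-1 - 1*11) = 2*(-1 - 11) = 2*(-12) = -24)
K(-4)/(-454) + p(a(4, -5), -11)/m(-13) = 0/(-454) - 24/(10/(-13)) = 0*(-1/454) - 24/(10*(-1/13)) = 0 - 24/(-10/13) = 0 - 24*(-13/10) = 0 + 156/5 = 156/5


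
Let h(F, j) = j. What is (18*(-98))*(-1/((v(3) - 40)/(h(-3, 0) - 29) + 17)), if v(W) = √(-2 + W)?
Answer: 1827/19 ≈ 96.158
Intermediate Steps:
(18*(-98))*(-1/((v(3) - 40)/(h(-3, 0) - 29) + 17)) = (18*(-98))*(-1/((√(-2 + 3) - 40)/(0 - 29) + 17)) = -(-1764)/((√1 - 40)/(-29) + 17) = -(-1764)/((1 - 40)*(-1/29) + 17) = -(-1764)/(-39*(-1/29) + 17) = -(-1764)/(39/29 + 17) = -(-1764)/532/29 = -(-1764)*29/532 = -1764*(-29/532) = 1827/19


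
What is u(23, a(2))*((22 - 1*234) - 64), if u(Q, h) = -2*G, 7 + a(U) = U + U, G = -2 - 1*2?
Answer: -2208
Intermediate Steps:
G = -4 (G = -2 - 2 = -4)
a(U) = -7 + 2*U (a(U) = -7 + (U + U) = -7 + 2*U)
u(Q, h) = 8 (u(Q, h) = -2*(-4) = 8)
u(23, a(2))*((22 - 1*234) - 64) = 8*((22 - 1*234) - 64) = 8*((22 - 234) - 64) = 8*(-212 - 64) = 8*(-276) = -2208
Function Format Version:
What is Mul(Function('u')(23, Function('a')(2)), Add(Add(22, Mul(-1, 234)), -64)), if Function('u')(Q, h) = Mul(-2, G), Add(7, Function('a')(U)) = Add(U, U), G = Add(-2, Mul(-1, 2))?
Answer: -2208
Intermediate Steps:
G = -4 (G = Add(-2, -2) = -4)
Function('a')(U) = Add(-7, Mul(2, U)) (Function('a')(U) = Add(-7, Add(U, U)) = Add(-7, Mul(2, U)))
Function('u')(Q, h) = 8 (Function('u')(Q, h) = Mul(-2, -4) = 8)
Mul(Function('u')(23, Function('a')(2)), Add(Add(22, Mul(-1, 234)), -64)) = Mul(8, Add(Add(22, Mul(-1, 234)), -64)) = Mul(8, Add(Add(22, -234), -64)) = Mul(8, Add(-212, -64)) = Mul(8, -276) = -2208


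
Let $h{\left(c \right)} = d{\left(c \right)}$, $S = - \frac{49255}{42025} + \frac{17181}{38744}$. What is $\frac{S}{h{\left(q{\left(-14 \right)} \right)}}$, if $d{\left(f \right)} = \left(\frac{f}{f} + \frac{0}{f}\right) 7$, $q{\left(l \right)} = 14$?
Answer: $- \frac{237260839}{2279503240} \approx -0.10408$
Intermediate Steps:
$d{\left(f \right)} = 7$ ($d{\left(f \right)} = \left(1 + 0\right) 7 = 1 \cdot 7 = 7$)
$S = - \frac{237260839}{325643320}$ ($S = \left(-49255\right) \frac{1}{42025} + 17181 \cdot \frac{1}{38744} = - \frac{9851}{8405} + \frac{17181}{38744} = - \frac{237260839}{325643320} \approx -0.72859$)
$h{\left(c \right)} = 7$
$\frac{S}{h{\left(q{\left(-14 \right)} \right)}} = - \frac{237260839}{325643320 \cdot 7} = \left(- \frac{237260839}{325643320}\right) \frac{1}{7} = - \frac{237260839}{2279503240}$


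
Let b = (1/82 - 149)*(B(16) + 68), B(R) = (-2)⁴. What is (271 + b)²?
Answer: 252007012009/1681 ≈ 1.4991e+8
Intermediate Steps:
B(R) = 16
b = -513114/41 (b = (1/82 - 149)*(16 + 68) = (1/82 - 149)*84 = -12217/82*84 = -513114/41 ≈ -12515.)
(271 + b)² = (271 - 513114/41)² = (-502003/41)² = 252007012009/1681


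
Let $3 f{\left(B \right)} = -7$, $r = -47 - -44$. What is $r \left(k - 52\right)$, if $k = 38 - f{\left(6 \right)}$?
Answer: $35$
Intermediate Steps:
$r = -3$ ($r = -47 + 44 = -3$)
$f{\left(B \right)} = - \frac{7}{3}$ ($f{\left(B \right)} = \frac{1}{3} \left(-7\right) = - \frac{7}{3}$)
$k = \frac{121}{3}$ ($k = 38 - - \frac{7}{3} = 38 + \frac{7}{3} = \frac{121}{3} \approx 40.333$)
$r \left(k - 52\right) = - 3 \left(\frac{121}{3} - 52\right) = \left(-3\right) \left(- \frac{35}{3}\right) = 35$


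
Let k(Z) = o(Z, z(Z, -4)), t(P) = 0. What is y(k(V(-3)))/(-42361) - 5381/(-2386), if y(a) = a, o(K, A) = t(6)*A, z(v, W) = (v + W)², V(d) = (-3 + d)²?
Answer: 5381/2386 ≈ 2.2552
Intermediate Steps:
z(v, W) = (W + v)²
o(K, A) = 0 (o(K, A) = 0*A = 0)
k(Z) = 0
y(k(V(-3)))/(-42361) - 5381/(-2386) = 0/(-42361) - 5381/(-2386) = 0*(-1/42361) - 5381*(-1/2386) = 0 + 5381/2386 = 5381/2386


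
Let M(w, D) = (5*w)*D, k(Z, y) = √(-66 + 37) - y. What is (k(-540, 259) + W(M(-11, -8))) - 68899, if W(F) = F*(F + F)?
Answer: 318042 + I*√29 ≈ 3.1804e+5 + 5.3852*I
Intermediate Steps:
k(Z, y) = -y + I*√29 (k(Z, y) = √(-29) - y = I*√29 - y = -y + I*√29)
M(w, D) = 5*D*w
W(F) = 2*F² (W(F) = F*(2*F) = 2*F²)
(k(-540, 259) + W(M(-11, -8))) - 68899 = ((-1*259 + I*√29) + 2*(5*(-8)*(-11))²) - 68899 = ((-259 + I*√29) + 2*440²) - 68899 = ((-259 + I*√29) + 2*193600) - 68899 = ((-259 + I*√29) + 387200) - 68899 = (386941 + I*√29) - 68899 = 318042 + I*√29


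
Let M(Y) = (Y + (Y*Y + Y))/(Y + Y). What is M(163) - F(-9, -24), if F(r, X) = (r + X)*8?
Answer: 693/2 ≈ 346.50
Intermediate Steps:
F(r, X) = 8*X + 8*r (F(r, X) = (X + r)*8 = 8*X + 8*r)
M(Y) = (Y² + 2*Y)/(2*Y) (M(Y) = (Y + (Y² + Y))/((2*Y)) = (Y + (Y + Y²))*(1/(2*Y)) = (Y² + 2*Y)*(1/(2*Y)) = (Y² + 2*Y)/(2*Y))
M(163) - F(-9, -24) = (1 + (½)*163) - (8*(-24) + 8*(-9)) = (1 + 163/2) - (-192 - 72) = 165/2 - 1*(-264) = 165/2 + 264 = 693/2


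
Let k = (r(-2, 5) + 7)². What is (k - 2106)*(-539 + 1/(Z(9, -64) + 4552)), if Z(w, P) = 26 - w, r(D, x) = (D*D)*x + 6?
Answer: 834851910/1523 ≈ 5.4816e+5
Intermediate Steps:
r(D, x) = 6 + x*D² (r(D, x) = D²*x + 6 = x*D² + 6 = 6 + x*D²)
k = 1089 (k = ((6 + 5*(-2)²) + 7)² = ((6 + 5*4) + 7)² = ((6 + 20) + 7)² = (26 + 7)² = 33² = 1089)
(k - 2106)*(-539 + 1/(Z(9, -64) + 4552)) = (1089 - 2106)*(-539 + 1/((26 - 1*9) + 4552)) = -1017*(-539 + 1/((26 - 9) + 4552)) = -1017*(-539 + 1/(17 + 4552)) = -1017*(-539 + 1/4569) = -1017*(-2462690/4569) = 834851910/1523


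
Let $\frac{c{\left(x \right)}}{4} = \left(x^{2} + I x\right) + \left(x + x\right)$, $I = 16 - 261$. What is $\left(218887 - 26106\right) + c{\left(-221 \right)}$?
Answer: $602957$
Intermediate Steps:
$I = -245$
$c{\left(x \right)} = - 972 x + 4 x^{2}$ ($c{\left(x \right)} = 4 \left(\left(x^{2} - 245 x\right) + \left(x + x\right)\right) = 4 \left(\left(x^{2} - 245 x\right) + 2 x\right) = 4 \left(x^{2} - 243 x\right) = - 972 x + 4 x^{2}$)
$\left(218887 - 26106\right) + c{\left(-221 \right)} = \left(218887 - 26106\right) + 4 \left(-221\right) \left(-243 - 221\right) = 192781 + 4 \left(-221\right) \left(-464\right) = 192781 + 410176 = 602957$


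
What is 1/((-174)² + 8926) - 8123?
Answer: -318437845/39202 ≈ -8123.0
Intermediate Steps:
1/((-174)² + 8926) - 8123 = 1/(30276 + 8926) - 8123 = 1/39202 - 8123 = -318437845/39202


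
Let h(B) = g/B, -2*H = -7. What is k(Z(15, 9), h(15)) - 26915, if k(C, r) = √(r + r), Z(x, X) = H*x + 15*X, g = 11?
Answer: -26915 + √330/15 ≈ -26914.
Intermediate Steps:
H = 7/2 (H = -½*(-7) = 7/2 ≈ 3.5000)
Z(x, X) = 15*X + 7*x/2 (Z(x, X) = 7*x/2 + 15*X = 15*X + 7*x/2)
h(B) = 11/B
k(C, r) = √2*√r (k(C, r) = √(2*r) = √2*√r)
k(Z(15, 9), h(15)) - 26915 = √2*√(11/15) - 26915 = √2*(√165/15) - 26915 = √330/15 - 26915 = -26915 + √330/15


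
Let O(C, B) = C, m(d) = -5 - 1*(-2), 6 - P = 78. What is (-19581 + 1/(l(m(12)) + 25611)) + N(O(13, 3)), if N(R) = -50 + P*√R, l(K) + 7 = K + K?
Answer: -502514337/25598 - 72*√13 ≈ -19891.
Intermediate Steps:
P = -72 (P = 6 - 1*78 = 6 - 78 = -72)
m(d) = -3 (m(d) = -5 + 2 = -3)
l(K) = -7 + 2*K (l(K) = -7 + (K + K) = -7 + 2*K)
N(R) = -50 - 72*√R
(-19581 + 1/(l(m(12)) + 25611)) + N(O(13, 3)) = (-19581 + 1/((-7 + 2*(-3)) + 25611)) + (-50 - 72*√13) = (-19581 + 1/((-7 - 6) + 25611)) + (-50 - 72*√13) = (-19581 + 1/(-13 + 25611)) + (-50 - 72*√13) = (-19581 + 1/25598) + (-50 - 72*√13) = -501234437/25598 + (-50 - 72*√13) = -502514337/25598 - 72*√13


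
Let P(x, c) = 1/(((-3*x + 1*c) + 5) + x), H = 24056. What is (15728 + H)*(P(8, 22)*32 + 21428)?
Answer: 9378680160/11 ≈ 8.5261e+8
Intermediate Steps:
P(x, c) = 1/(5 + c - 2*x) (P(x, c) = 1/(((-3*x + c) + 5) + x) = 1/(((c - 3*x) + 5) + x) = 1/((5 + c - 3*x) + x) = 1/(5 + c - 2*x))
(15728 + H)*(P(8, 22)*32 + 21428) = (15728 + 24056)*(32/(5 + 22 - 2*8) + 21428) = 39784*(32/(5 + 22 - 16) + 21428) = 39784*(32/11 + 21428) = 39784*(235740/11) = 9378680160/11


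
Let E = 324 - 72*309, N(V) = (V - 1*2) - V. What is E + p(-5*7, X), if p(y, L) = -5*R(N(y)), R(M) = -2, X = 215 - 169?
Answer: -21914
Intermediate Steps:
X = 46
N(V) = -2 (N(V) = (V - 2) - V = (-2 + V) - V = -2)
p(y, L) = 10 (p(y, L) = -5*(-2) = 10)
E = -21924 (E = 324 - 22248 = -21924)
E + p(-5*7, X) = -21924 + 10 = -21914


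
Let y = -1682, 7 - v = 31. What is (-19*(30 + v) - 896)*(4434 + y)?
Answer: -2779520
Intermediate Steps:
v = -24 (v = 7 - 1*31 = 7 - 31 = -24)
(-19*(30 + v) - 896)*(4434 + y) = (-19*(30 - 24) - 896)*(4434 - 1682) = (-19*6 - 896)*2752 = (-114 - 896)*2752 = -1010*2752 = -2779520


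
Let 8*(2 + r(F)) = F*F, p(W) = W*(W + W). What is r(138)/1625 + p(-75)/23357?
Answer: 147671749/75910250 ≈ 1.9453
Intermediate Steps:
p(W) = 2*W**2 (p(W) = W*(2*W) = 2*W**2)
r(F) = -2 + F**2/8 (r(F) = -2 + (F*F)/8 = -2 + F**2/8)
r(138)/1625 + p(-75)/23357 = (-2 + (1/8)*138**2)/1625 + (2*(-75)**2)/23357 = (-2 + (1/8)*19044)*(1/1625) + (2*5625)*(1/23357) = (-2 + 4761/2)*(1/1625) + 11250*(1/23357) = (4757/2)*(1/1625) + 11250/23357 = 4757/3250 + 11250/23357 = 147671749/75910250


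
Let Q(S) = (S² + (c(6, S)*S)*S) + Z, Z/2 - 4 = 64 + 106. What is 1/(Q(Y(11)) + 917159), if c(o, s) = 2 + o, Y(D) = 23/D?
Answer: 121/111023108 ≈ 1.0899e-6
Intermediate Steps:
Z = 348 (Z = 8 + 2*(64 + 106) = 8 + 2*170 = 8 + 340 = 348)
Q(S) = 348 + 9*S² (Q(S) = (S² + ((2 + 6)*S)*S) + 348 = (S² + (8*S)*S) + 348 = (S² + 8*S²) + 348 = 9*S² + 348 = 348 + 9*S²)
1/(Q(Y(11)) + 917159) = 1/((348 + 9*(23/11)²) + 917159) = 1/((348 + 9*(529/121)) + 917159) = 1/((348 + 4761/121) + 917159) = 1/(46869/121 + 917159) = 1/(111023108/121) = 121/111023108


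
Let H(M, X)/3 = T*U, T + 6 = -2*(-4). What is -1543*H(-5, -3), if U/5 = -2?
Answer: 92580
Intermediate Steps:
T = 2 (T = -6 - 2*(-4) = -6 + 8 = 2)
U = -10 (U = 5*(-2) = -10)
H(M, X) = -60 (H(M, X) = 3*(2*(-10)) = 3*(-20) = -60)
-1543*H(-5, -3) = -1543*(-60) = 92580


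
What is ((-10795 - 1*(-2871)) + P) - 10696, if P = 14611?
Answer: -4009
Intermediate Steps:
((-10795 - 1*(-2871)) + P) - 10696 = ((-10795 - 1*(-2871)) + 14611) - 10696 = ((-10795 + 2871) + 14611) - 10696 = (-7924 + 14611) - 10696 = 6687 - 10696 = -4009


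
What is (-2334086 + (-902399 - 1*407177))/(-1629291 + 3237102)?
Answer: -1214554/535937 ≈ -2.2662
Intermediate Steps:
(-2334086 + (-902399 - 1*407177))/(-1629291 + 3237102) = (-2334086 + (-902399 - 407177))/1607811 = (-2334086 - 1309576)*(1/1607811) = -3643662*1/1607811 = -1214554/535937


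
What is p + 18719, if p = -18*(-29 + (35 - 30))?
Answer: 19151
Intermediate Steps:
p = 432 (p = -18*(-29 + 5) = -18*(-24) = 432)
p + 18719 = 432 + 18719 = 19151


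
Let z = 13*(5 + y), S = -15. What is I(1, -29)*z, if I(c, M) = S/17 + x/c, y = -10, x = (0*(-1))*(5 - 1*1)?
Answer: 975/17 ≈ 57.353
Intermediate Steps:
x = 0 (x = 0*(5 - 1) = 0*4 = 0)
z = -65 (z = 13*(5 - 10) = 13*(-5) = -65)
I(c, M) = -15/17 (I(c, M) = -15/17 + 0/c = -15*1/17 + 0 = -15/17 + 0 = -15/17)
I(1, -29)*z = -15/17*(-65) = 975/17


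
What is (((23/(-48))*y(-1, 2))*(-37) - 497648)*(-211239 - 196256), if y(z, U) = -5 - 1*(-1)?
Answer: 2433815639365/12 ≈ 2.0282e+11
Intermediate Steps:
y(z, U) = -4 (y(z, U) = -5 + 1 = -4)
(((23/(-48))*y(-1, 2))*(-37) - 497648)*(-211239 - 196256) = (((23/(-48))*(-4))*(-37) - 497648)*(-211239 - 196256) = (((23*(-1/48))*(-4))*(-37) - 497648)*(-407495) = (-23/48*(-4)*(-37) - 497648)*(-407495) = ((23/12)*(-37) - 497648)*(-407495) = (-851/12 - 497648)*(-407495) = -5972627/12*(-407495) = 2433815639365/12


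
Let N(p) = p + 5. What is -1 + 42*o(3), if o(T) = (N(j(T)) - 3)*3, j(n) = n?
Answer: 629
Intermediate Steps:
N(p) = 5 + p
o(T) = 6 + 3*T (o(T) = ((5 + T) - 3)*3 = (2 + T)*3 = 6 + 3*T)
-1 + 42*o(3) = -1 + 42*(6 + 3*3) = -1 + 42*(6 + 9) = -1 + 42*15 = -1 + 630 = 629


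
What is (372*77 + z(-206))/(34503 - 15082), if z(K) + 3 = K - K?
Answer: 28641/19421 ≈ 1.4747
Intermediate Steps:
z(K) = -3 (z(K) = -3 + (K - K) = -3 + 0 = -3)
(372*77 + z(-206))/(34503 - 15082) = (372*77 - 3)/(34503 - 15082) = (28644 - 3)/19421 = 28641*(1/19421) = 28641/19421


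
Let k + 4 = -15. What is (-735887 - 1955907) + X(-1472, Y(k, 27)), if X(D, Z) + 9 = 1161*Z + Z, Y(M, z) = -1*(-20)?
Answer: -2668563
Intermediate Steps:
k = -19 (k = -4 - 15 = -19)
Y(M, z) = 20
X(D, Z) = -9 + 1162*Z (X(D, Z) = -9 + (1161*Z + Z) = -9 + 1162*Z)
(-735887 - 1955907) + X(-1472, Y(k, 27)) = (-735887 - 1955907) + (-9 + 1162*20) = -2691794 + (-9 + 23240) = -2691794 + 23231 = -2668563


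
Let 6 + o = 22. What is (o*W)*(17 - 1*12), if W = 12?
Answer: 960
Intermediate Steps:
o = 16 (o = -6 + 22 = 16)
(o*W)*(17 - 1*12) = (16*12)*(17 - 1*12) = 192*(17 - 12) = 192*5 = 960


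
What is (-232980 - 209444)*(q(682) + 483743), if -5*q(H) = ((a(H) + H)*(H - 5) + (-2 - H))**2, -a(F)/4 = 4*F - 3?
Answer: 4235099968263284888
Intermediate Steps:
a(F) = 12 - 16*F (a(F) = -4*(4*F - 3) = -4*(-3 + 4*F) = 12 - 16*F)
q(H) = -(-2 - H + (-5 + H)*(12 - 15*H))**2/5 (q(H) = -(((12 - 16*H) + H)*(H - 5) + (-2 - H))**2/5 = -((12 - 15*H)*(-5 + H) + (-2 - H))**2/5 = -((-5 + H)*(12 - 15*H) + (-2 - H))**2/5 = -(-2 - H + (-5 + H)*(12 - 15*H))**2/5)
(-232980 - 209444)*(q(682) + 483743) = (-232980 - 209444)*(-(62 - 86*682 + 15*682**2)**2/5 + 483743) = -442424*(-(62 - 58652 + 15*465124)**2/5 + 483743) = -442424*(-(62 - 58652 + 6976860)**2/5 + 483743) = -442424*(-1/5*6918270**2 + 483743) = -442424*(-1/5*47862459792900 + 483743) = -442424*(-9572491958580 + 483743) = -442424*(-9572491474837) = 4235099968263284888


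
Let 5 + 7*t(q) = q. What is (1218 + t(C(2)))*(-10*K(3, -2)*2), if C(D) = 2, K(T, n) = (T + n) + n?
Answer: 170460/7 ≈ 24351.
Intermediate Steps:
K(T, n) = T + 2*n
t(q) = -5/7 + q/7
(1218 + t(C(2)))*(-10*K(3, -2)*2) = (1218 + (-5/7 + (⅐)*2))*(-10*(3 + 2*(-2))*2) = (1218 + (-5/7 + 2/7))*(-10*(3 - 4)*2) = (1218 - 3/7)*(-10*(-1)*2) = 8523*(10*2)/7 = (8523/7)*20 = 170460/7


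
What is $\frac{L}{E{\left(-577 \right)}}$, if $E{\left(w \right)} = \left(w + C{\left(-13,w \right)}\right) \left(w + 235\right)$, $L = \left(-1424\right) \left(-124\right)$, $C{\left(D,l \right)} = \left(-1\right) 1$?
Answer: $\frac{44144}{49419} \approx 0.89326$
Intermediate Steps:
$C{\left(D,l \right)} = -1$
$L = 176576$
$E{\left(w \right)} = \left(-1 + w\right) \left(235 + w\right)$ ($E{\left(w \right)} = \left(w - 1\right) \left(w + 235\right) = \left(-1 + w\right) \left(235 + w\right)$)
$\frac{L}{E{\left(-577 \right)}} = \frac{176576}{-235 + \left(-577\right)^{2} + 234 \left(-577\right)} = \frac{176576}{-235 + 332929 - 135018} = \frac{176576}{197676} = 176576 \cdot \frac{1}{197676} = \frac{44144}{49419}$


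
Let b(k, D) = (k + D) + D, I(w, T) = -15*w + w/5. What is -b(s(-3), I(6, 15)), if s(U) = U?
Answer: 903/5 ≈ 180.60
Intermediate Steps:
I(w, T) = -74*w/5 (I(w, T) = -15*w + w*(⅕) = -15*w + w/5 = -74*w/5)
b(k, D) = k + 2*D (b(k, D) = (D + k) + D = k + 2*D)
-b(s(-3), I(6, 15)) = -(-3 + 2*(-74/5*6)) = -(-3 + 2*(-444/5)) = -(-3 - 888/5) = -1*(-903/5) = 903/5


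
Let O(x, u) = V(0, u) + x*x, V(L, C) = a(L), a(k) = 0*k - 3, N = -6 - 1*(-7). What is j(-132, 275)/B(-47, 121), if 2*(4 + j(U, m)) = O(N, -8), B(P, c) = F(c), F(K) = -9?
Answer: 5/9 ≈ 0.55556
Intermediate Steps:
N = 1 (N = -6 + 7 = 1)
a(k) = -3 (a(k) = 0 - 3 = -3)
V(L, C) = -3
B(P, c) = -9
O(x, u) = -3 + x² (O(x, u) = -3 + x*x = -3 + x²)
j(U, m) = -5 (j(U, m) = -4 + (-3 + 1²)/2 = -4 + (-3 + 1)/2 = -4 + (½)*(-2) = -4 - 1 = -5)
j(-132, 275)/B(-47, 121) = -5/(-9) = -5*(-⅑) = 5/9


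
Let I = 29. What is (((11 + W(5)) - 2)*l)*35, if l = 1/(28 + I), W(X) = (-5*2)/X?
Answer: 245/57 ≈ 4.2982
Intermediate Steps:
W(X) = -10/X
l = 1/57 (l = 1/(28 + 29) = 1/57 ≈ 0.017544)
(((11 + W(5)) - 2)*l)*35 = (((11 - 10/5) - 2)*(1/57))*35 = (((11 - 10*⅕) - 2)*(1/57))*35 = (((11 - 2) - 2)*(1/57))*35 = ((9 - 2)*(1/57))*35 = (7*(1/57))*35 = (7/57)*35 = 245/57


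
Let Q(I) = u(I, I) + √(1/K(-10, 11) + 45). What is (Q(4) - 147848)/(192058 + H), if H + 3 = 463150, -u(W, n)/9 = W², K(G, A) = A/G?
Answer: -147992/655205 + √5335/7207255 ≈ -0.22586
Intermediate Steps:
u(W, n) = -9*W²
H = 463147 (H = -3 + 463150 = 463147)
Q(I) = -9*I² + √5335/11 (Q(I) = -9*I² + √(1/(11/(-10)) + 45) = -9*I² + √(1/(11*(-⅒)) + 45) = -9*I² + √(1/(-11/10) + 45) = -9*I² + √(-10/11 + 45) = -9*I² + √(485/11) = -9*I² + √5335/11)
(Q(4) - 147848)/(192058 + H) = ((-9*4² + √5335/11) - 147848)/(192058 + 463147) = ((-9*16 + √5335/11) - 147848)/655205 = ((-144 + √5335/11) - 147848)*(1/655205) = (-147992 + √5335/11)*(1/655205) = -147992/655205 + √5335/7207255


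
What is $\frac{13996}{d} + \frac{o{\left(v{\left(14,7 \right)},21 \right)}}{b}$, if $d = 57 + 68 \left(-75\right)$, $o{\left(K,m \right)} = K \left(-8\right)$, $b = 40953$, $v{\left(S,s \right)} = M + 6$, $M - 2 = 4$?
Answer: $- \frac{191220772}{68841993} \approx -2.7777$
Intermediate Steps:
$M = 6$ ($M = 2 + 4 = 6$)
$v{\left(S,s \right)} = 12$ ($v{\left(S,s \right)} = 6 + 6 = 12$)
$o{\left(K,m \right)} = - 8 K$
$d = -5043$ ($d = 57 - 5100 = -5043$)
$\frac{13996}{d} + \frac{o{\left(v{\left(14,7 \right)},21 \right)}}{b} = \frac{13996}{-5043} + \frac{\left(-8\right) 12}{40953} = 13996 \left(- \frac{1}{5043}\right) - \frac{32}{13651} = - \frac{13996}{5043} - \frac{32}{13651} = - \frac{191220772}{68841993}$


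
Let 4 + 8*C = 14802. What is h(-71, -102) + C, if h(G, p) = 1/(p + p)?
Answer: 94337/51 ≈ 1849.7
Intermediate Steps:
h(G, p) = 1/(2*p)
C = 7399/4 (C = -½ + (⅛)*14802 = -½ + 7401/4 = 7399/4 ≈ 1849.8)
h(-71, -102) + C = (½)/(-102) + 7399/4 = (½)*(-1/102) + 7399/4 = -1/204 + 7399/4 = 94337/51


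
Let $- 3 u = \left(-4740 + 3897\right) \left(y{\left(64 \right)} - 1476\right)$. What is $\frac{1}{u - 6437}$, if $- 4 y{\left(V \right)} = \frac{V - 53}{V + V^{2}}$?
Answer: $- \frac{16640}{7008654611} \approx -2.3742 \cdot 10^{-6}$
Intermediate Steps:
$y{\left(V \right)} = - \frac{-53 + V}{4 \left(V + V^{2}\right)}$ ($y{\left(V \right)} = - \frac{\left(V - 53\right) \frac{1}{V + V^{2}}}{4} = - \frac{\left(-53 + V\right) \frac{1}{V + V^{2}}}{4} = - \frac{\frac{1}{V + V^{2}} \left(-53 + V\right)}{4} = - \frac{-53 + V}{4 \left(V + V^{2}\right)}$)
$u = - \frac{6901542931}{16640}$ ($u = - \frac{\left(-4740 + 3897\right) \left(\frac{53 - 64}{4 \cdot 64 \left(1 + 64\right)} - 1476\right)}{3} = - \frac{\left(-843\right) \left(\frac{1}{4} \cdot \frac{1}{64} \cdot \frac{1}{65} \left(53 - 64\right) - 1476\right)}{3} = - \frac{\left(-843\right) \left(\frac{1}{4} \cdot \frac{1}{64} \cdot \frac{1}{65} \left(-11\right) - 1476\right)}{3} = - \frac{\left(-843\right) \left(- \frac{11}{16640} - 1476\right)}{3} = - \frac{\left(-843\right) \left(- \frac{24560651}{16640}\right)}{3} = \left(- \frac{1}{3}\right) \frac{20704628793}{16640} = - \frac{6901542931}{16640} \approx -4.1476 \cdot 10^{5}$)
$\frac{1}{u - 6437} = \frac{1}{- \frac{6901542931}{16640} - 6437} = \frac{1}{- \frac{7008654611}{16640}} = - \frac{16640}{7008654611}$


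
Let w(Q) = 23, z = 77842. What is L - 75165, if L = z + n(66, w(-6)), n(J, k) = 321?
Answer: 2998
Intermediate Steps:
L = 78163 (L = 77842 + 321 = 78163)
L - 75165 = 78163 - 75165 = 2998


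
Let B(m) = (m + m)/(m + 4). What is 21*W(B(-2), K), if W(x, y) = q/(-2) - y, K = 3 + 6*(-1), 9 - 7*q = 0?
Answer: 99/2 ≈ 49.500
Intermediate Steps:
q = 9/7 (q = 9/7 - 1/7*0 = 9/7 + 0 = 9/7 ≈ 1.2857)
B(m) = 2*m/(4 + m) (B(m) = (2*m)/(4 + m) = 2*m/(4 + m))
K = -3 (K = 3 - 6 = -3)
W(x, y) = -9/14 - y (W(x, y) = (9/7)/(-2) - y = (9/7)*(-1/2) - y = -9/14 - y)
21*W(B(-2), K) = 21*(-9/14 - 1*(-3)) = 21*(-9/14 + 3) = 21*(33/14) = 99/2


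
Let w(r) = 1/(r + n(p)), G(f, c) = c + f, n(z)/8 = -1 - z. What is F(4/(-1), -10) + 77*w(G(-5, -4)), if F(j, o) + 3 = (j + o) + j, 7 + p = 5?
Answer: -98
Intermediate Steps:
p = -2 (p = -7 + 5 = -2)
n(z) = -8 - 8*z (n(z) = 8*(-1 - z) = -8 - 8*z)
F(j, o) = -3 + o + 2*j (F(j, o) = -3 + ((j + o) + j) = -3 + (o + 2*j) = -3 + o + 2*j)
w(r) = 1/(8 + r) (w(r) = 1/(r + (-8 - 8*(-2))) = 1/(r + (-8 + 16)) = 1/(r + 8) = 1/(8 + r))
F(4/(-1), -10) + 77*w(G(-5, -4)) = (-3 - 10 + 2*(4/(-1))) + 77/(8 + (-4 - 5)) = (-3 - 10 + 2*(4*(-1))) + 77/(8 - 9) = (-3 - 10 + 2*(-4)) + 77/(-1) = (-3 - 10 - 8) + 77*(-1) = -21 - 77 = -98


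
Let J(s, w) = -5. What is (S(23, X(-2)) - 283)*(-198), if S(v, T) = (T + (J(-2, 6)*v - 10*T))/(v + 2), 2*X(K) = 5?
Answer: 57123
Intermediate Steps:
X(K) = 5/2 (X(K) = (1/2)*5 = 5/2)
S(v, T) = (-9*T - 5*v)/(2 + v) (S(v, T) = (T + (-5*v - 10*T))/(v + 2) = (T + (-10*T - 5*v))/(2 + v) = (-9*T - 5*v)/(2 + v))
(S(23, X(-2)) - 283)*(-198) = ((-9*5/2 - 5*23)/(2 + 23) - 283)*(-198) = ((-45/2 - 115)/25 - 283)*(-198) = ((1/25)*(-275/2) - 283)*(-198) = (-11/2 - 283)*(-198) = -577/2*(-198) = 57123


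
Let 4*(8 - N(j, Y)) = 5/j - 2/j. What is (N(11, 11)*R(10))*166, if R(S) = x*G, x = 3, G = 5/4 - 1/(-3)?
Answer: 550373/88 ≈ 6254.2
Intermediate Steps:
G = 19/12 (G = 5*(¼) - 1*(-⅓) = 5/4 + ⅓ = 19/12 ≈ 1.5833)
N(j, Y) = 8 - 3/(4*j) (N(j, Y) = 8 - (5/j - 2/j)/4 = 8 - 3/(4*j))
R(S) = 19/4 (R(S) = 3*(19/12) = 19/4)
(N(11, 11)*R(10))*166 = ((8 - ¾/11)*(19/4))*166 = ((8 - ¾*1/11)*(19/4))*166 = ((8 - 3/44)*(19/4))*166 = ((349/44)*(19/4))*166 = (6631/176)*166 = 550373/88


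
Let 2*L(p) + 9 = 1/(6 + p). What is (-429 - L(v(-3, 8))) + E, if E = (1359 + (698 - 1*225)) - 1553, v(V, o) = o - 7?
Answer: -1019/7 ≈ -145.57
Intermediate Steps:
v(V, o) = -7 + o
L(p) = -9/2 + 1/(2*(6 + p))
E = 279 (E = (1359 + (698 - 225)) - 1553 = (1359 + 473) - 1553 = 1832 - 1553 = 279)
(-429 - L(v(-3, 8))) + E = (-429 - (-53 - 9*(-7 + 8))/(2*(6 + (-7 + 8)))) + 279 = (-429 - (-53 - 9*1)/(2*(6 + 1))) + 279 = (-429 - (-53 - 9)/(2*7)) + 279 = (-429 - (-62)/(2*7)) + 279 = (-429 - 1*(-31/7)) + 279 = (-429 + 31/7) + 279 = -2972/7 + 279 = -1019/7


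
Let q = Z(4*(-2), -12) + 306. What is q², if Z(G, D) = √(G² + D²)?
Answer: 93844 + 2448*√13 ≈ 1.0267e+5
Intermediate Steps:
Z(G, D) = √(D² + G²)
q = 306 + 4*√13 (q = √((-12)² + (4*(-2))²) + 306 = √(144 + (-8)²) + 306 = √(144 + 64) + 306 = √208 + 306 = 4*√13 + 306 = 306 + 4*√13 ≈ 320.42)
q² = (306 + 4*√13)²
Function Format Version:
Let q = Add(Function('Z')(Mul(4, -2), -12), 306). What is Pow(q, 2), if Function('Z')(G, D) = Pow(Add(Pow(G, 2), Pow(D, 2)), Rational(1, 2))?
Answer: Add(93844, Mul(2448, Pow(13, Rational(1, 2)))) ≈ 1.0267e+5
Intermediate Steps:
Function('Z')(G, D) = Pow(Add(Pow(D, 2), Pow(G, 2)), Rational(1, 2))
q = Add(306, Mul(4, Pow(13, Rational(1, 2)))) (q = Add(Pow(Add(Pow(-12, 2), Pow(Mul(4, -2), 2)), Rational(1, 2)), 306) = Add(Pow(Add(144, Pow(-8, 2)), Rational(1, 2)), 306) = Add(Pow(Add(144, 64), Rational(1, 2)), 306) = Add(Pow(208, Rational(1, 2)), 306) = Add(Mul(4, Pow(13, Rational(1, 2))), 306) = Add(306, Mul(4, Pow(13, Rational(1, 2)))) ≈ 320.42)
Pow(q, 2) = Pow(Add(306, Mul(4, Pow(13, Rational(1, 2)))), 2)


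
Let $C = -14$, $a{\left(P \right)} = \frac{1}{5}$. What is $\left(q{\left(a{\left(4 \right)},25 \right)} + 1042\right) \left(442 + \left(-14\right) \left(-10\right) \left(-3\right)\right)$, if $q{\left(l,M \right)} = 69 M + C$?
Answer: $60566$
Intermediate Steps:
$a{\left(P \right)} = \frac{1}{5}$
$q{\left(l,M \right)} = -14 + 69 M$ ($q{\left(l,M \right)} = 69 M - 14 = -14 + 69 M$)
$\left(q{\left(a{\left(4 \right)},25 \right)} + 1042\right) \left(442 + \left(-14\right) \left(-10\right) \left(-3\right)\right) = \left(\left(-14 + 69 \cdot 25\right) + 1042\right) \left(442 + \left(-14\right) \left(-10\right) \left(-3\right)\right) = \left(\left(-14 + 1725\right) + 1042\right) \left(442 + 140 \left(-3\right)\right) = \left(1711 + 1042\right) \left(442 - 420\right) = 2753 \cdot 22 = 60566$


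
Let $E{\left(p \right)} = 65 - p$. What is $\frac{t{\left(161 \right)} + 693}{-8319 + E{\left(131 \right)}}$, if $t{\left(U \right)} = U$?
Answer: $- \frac{854}{8385} \approx -0.10185$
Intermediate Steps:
$\frac{t{\left(161 \right)} + 693}{-8319 + E{\left(131 \right)}} = \frac{161 + 693}{-8319 + \left(65 - 131\right)} = \frac{854}{-8319 + \left(65 - 131\right)} = \frac{854}{-8319 - 66} = \frac{854}{-8385} = 854 \left(- \frac{1}{8385}\right) = - \frac{854}{8385}$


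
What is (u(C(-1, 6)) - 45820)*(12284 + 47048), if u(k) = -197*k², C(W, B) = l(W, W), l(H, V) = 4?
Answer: -2905606704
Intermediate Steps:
C(W, B) = 4
(u(C(-1, 6)) - 45820)*(12284 + 47048) = (-197*4² - 45820)*(12284 + 47048) = (-197*16 - 45820)*59332 = (-3152 - 45820)*59332 = -48972*59332 = -2905606704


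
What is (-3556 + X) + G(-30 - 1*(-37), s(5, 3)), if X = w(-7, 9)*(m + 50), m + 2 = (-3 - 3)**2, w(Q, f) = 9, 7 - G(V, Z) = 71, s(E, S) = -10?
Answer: -2864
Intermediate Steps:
G(V, Z) = -64 (G(V, Z) = 7 - 1*71 = 7 - 71 = -64)
m = 34 (m = -2 + (-3 - 3)**2 = -2 + (-6)**2 = -2 + 36 = 34)
X = 756 (X = 9*(34 + 50) = 9*84 = 756)
(-3556 + X) + G(-30 - 1*(-37), s(5, 3)) = (-3556 + 756) - 64 = -2800 - 64 = -2864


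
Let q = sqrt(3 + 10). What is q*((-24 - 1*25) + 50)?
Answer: sqrt(13) ≈ 3.6056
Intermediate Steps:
q = sqrt(13) ≈ 3.6056
q*((-24 - 1*25) + 50) = sqrt(13)*((-24 - 1*25) + 50) = sqrt(13)*((-24 - 25) + 50) = sqrt(13)*(-49 + 50) = sqrt(13)*1 = sqrt(13)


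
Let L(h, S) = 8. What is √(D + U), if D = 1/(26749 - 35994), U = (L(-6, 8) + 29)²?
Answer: 2*√15820505/215 ≈ 37.000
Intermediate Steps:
U = 1369 (U = (8 + 29)² = 37² = 1369)
D = -1/9245 (D = 1/(-9245) = -1/9245 ≈ -0.00010817)
√(D + U) = √(-1/9245 + 1369) = √(12656404/9245) = 2*√15820505/215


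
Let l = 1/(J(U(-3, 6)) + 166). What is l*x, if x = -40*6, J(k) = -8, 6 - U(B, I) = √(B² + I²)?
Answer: -120/79 ≈ -1.5190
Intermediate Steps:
U(B, I) = 6 - √(B² + I²)
x = -240
l = 1/158 (l = 1/(-8 + 166) = 1/158 ≈ 0.0063291)
l*x = (1/158)*(-240) = -120/79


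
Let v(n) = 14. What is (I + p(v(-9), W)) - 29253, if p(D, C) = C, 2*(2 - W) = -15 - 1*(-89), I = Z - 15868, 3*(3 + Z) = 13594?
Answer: -121883/3 ≈ -40628.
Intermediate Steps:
Z = 13585/3 (Z = -3 + (⅓)*13594 = -3 + 13594/3 = 13585/3 ≈ 4528.3)
I = -34019/3 (I = 13585/3 - 15868 = -34019/3 ≈ -11340.)
W = -35 (W = 2 - (-15 - 1*(-89))/2 = 2 - (-15 + 89)/2 = 2 - ½*74 = 2 - 37 = -35)
(I + p(v(-9), W)) - 29253 = (-34019/3 - 35) - 29253 = -34124/3 - 29253 = -121883/3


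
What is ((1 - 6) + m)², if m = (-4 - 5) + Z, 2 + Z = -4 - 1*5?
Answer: 625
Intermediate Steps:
Z = -11 (Z = -2 + (-4 - 1*5) = -2 + (-4 - 5) = -2 - 9 = -11)
m = -20 (m = (-4 - 5) - 11 = -9 - 11 = -20)
((1 - 6) + m)² = ((1 - 6) - 20)² = (-5 - 20)² = (-25)² = 625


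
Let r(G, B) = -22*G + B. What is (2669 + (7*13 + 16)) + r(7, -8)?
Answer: 2614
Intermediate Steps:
r(G, B) = B - 22*G
(2669 + (7*13 + 16)) + r(7, -8) = (2669 + (7*13 + 16)) + (-8 - 22*7) = (2669 + (91 + 16)) + (-8 - 154) = (2669 + 107) - 162 = 2776 - 162 = 2614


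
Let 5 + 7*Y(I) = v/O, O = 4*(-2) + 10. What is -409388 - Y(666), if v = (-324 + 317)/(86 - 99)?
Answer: -74508493/182 ≈ -4.0939e+5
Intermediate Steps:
v = 7/13 (v = -7/(-13) = -7*(-1/13) = 7/13 ≈ 0.53846)
O = 2 (O = -8 + 10 = 2)
Y(I) = -123/182 (Y(I) = -5/7 + ((7/13)/2)/7 = -5/7 + ((7/13)*(½))/7 = -5/7 + (⅐)*(7/26) = -5/7 + 1/26 = -123/182)
-409388 - Y(666) = -409388 - 1*(-123/182) = -409388 + 123/182 = -74508493/182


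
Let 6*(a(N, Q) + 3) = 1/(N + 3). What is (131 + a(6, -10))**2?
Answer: 47789569/2916 ≈ 16389.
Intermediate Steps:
a(N, Q) = -3 + 1/(6*(3 + N)) (a(N, Q) = -3 + 1/(6*(N + 3)) = -3 + 1/(6*(3 + N)))
(131 + a(6, -10))**2 = (131 + (-53 - 18*6)/(6*(3 + 6)))**2 = (131 + (1/6)*(-53 - 108)/9)**2 = (131 + (1/6)*(1/9)*(-161))**2 = (131 - 161/54)**2 = (6913/54)**2 = 47789569/2916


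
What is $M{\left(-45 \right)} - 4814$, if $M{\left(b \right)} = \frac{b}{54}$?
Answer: $- \frac{28889}{6} \approx -4814.8$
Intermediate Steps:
$M{\left(b \right)} = \frac{b}{54}$ ($M{\left(b \right)} = b \frac{1}{54} = \frac{b}{54}$)
$M{\left(-45 \right)} - 4814 = \frac{1}{54} \left(-45\right) - 4814 = - \frac{5}{6} - 4814 = - \frac{28889}{6}$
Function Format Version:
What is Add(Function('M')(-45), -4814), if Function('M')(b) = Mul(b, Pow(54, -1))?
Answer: Rational(-28889, 6) ≈ -4814.8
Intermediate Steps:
Function('M')(b) = Mul(Rational(1, 54), b) (Function('M')(b) = Mul(b, Rational(1, 54)) = Mul(Rational(1, 54), b))
Add(Function('M')(-45), -4814) = Add(Mul(Rational(1, 54), -45), -4814) = Add(Rational(-5, 6), -4814) = Rational(-28889, 6)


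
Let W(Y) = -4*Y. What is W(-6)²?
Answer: 576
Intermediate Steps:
W(-6)² = (-4*(-6))² = 24² = 576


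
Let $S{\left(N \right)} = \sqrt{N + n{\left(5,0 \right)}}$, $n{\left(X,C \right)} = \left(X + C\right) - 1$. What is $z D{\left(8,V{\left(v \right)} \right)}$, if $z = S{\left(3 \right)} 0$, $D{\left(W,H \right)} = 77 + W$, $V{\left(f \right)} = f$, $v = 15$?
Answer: $0$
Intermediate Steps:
$n{\left(X,C \right)} = -1 + C + X$ ($n{\left(X,C \right)} = \left(C + X\right) - 1 = -1 + C + X$)
$S{\left(N \right)} = \sqrt{4 + N}$ ($S{\left(N \right)} = \sqrt{N + \left(-1 + 0 + 5\right)} = \sqrt{N + 4} = \sqrt{4 + N}$)
$z = 0$ ($z = \sqrt{4 + 3} \cdot 0 = \sqrt{7} \cdot 0 = 0$)
$z D{\left(8,V{\left(v \right)} \right)} = 0 \left(77 + 8\right) = 0 \cdot 85 = 0$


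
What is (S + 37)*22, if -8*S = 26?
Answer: 1485/2 ≈ 742.50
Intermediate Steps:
S = -13/4 (S = -⅛*26 = -13/4 ≈ -3.2500)
(S + 37)*22 = (-13/4 + 37)*22 = (135/4)*22 = 1485/2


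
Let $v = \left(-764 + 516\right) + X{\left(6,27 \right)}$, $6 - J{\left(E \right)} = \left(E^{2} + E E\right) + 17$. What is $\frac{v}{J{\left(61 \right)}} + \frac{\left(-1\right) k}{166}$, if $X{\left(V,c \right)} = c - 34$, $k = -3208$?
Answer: $\frac{11975777}{618599} \approx 19.36$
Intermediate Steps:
$X{\left(V,c \right)} = -34 + c$
$J{\left(E \right)} = -11 - 2 E^{2}$ ($J{\left(E \right)} = 6 - \left(\left(E^{2} + E E\right) + 17\right) = 6 - \left(\left(E^{2} + E^{2}\right) + 17\right) = 6 - \left(2 E^{2} + 17\right) = 6 - \left(17 + 2 E^{2}\right) = -11 - 2 E^{2}$)
$v = -255$ ($v = \left(-764 + 516\right) + \left(-34 + 27\right) = -248 - 7 = -255$)
$\frac{v}{J{\left(61 \right)}} + \frac{\left(-1\right) k}{166} = - \frac{255}{-11 - 2 \cdot 61^{2}} + \frac{\left(-1\right) \left(-3208\right)}{166} = - \frac{255}{-11 - 7442} + 3208 \cdot \frac{1}{166} = - \frac{255}{-11 - 7442} + \frac{1604}{83} = - \frac{255}{-7453} + \frac{1604}{83} = \left(-255\right) \left(- \frac{1}{7453}\right) + \frac{1604}{83} = \frac{255}{7453} + \frac{1604}{83} = \frac{11975777}{618599}$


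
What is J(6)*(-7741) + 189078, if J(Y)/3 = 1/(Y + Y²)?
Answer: 2639351/14 ≈ 1.8853e+5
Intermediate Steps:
J(Y) = 3/(Y + Y²)
J(6)*(-7741) + 189078 = (3/(6*(1 + 6)))*(-7741) + 189078 = (3*(⅙)/7)*(-7741) + 189078 = (3*(⅙)*(⅐))*(-7741) + 189078 = (1/14)*(-7741) + 189078 = -7741/14 + 189078 = 2639351/14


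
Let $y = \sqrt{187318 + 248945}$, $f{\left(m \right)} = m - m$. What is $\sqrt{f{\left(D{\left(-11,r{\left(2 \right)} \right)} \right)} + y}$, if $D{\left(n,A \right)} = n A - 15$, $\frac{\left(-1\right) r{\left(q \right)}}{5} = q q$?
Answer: $\sqrt[4]{436263} \approx 25.7$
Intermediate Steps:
$r{\left(q \right)} = - 5 q^{2}$ ($r{\left(q \right)} = - 5 q q = - 5 q^{2}$)
$D{\left(n,A \right)} = -15 + A n$ ($D{\left(n,A \right)} = A n - 15 = -15 + A n$)
$f{\left(m \right)} = 0$
$y = \sqrt{436263} \approx 660.5$
$\sqrt{f{\left(D{\left(-11,r{\left(2 \right)} \right)} \right)} + y} = \sqrt{0 + \sqrt{436263}} = \sqrt{\sqrt{436263}} = \sqrt[4]{436263}$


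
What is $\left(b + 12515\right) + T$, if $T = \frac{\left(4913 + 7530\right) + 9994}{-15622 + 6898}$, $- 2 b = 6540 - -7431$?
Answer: $\frac{16072307}{2908} \approx 5526.9$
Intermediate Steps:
$b = - \frac{13971}{2}$ ($b = - \frac{6540 - -7431}{2} = - \frac{6540 + 7431}{2} = \left(- \frac{1}{2}\right) 13971 = - \frac{13971}{2} \approx -6985.5$)
$T = - \frac{7479}{2908}$ ($T = \frac{12443 + 9994}{-8724} = 22437 \left(- \frac{1}{8724}\right) = - \frac{7479}{2908} \approx -2.5719$)
$\left(b + 12515\right) + T = \left(- \frac{13971}{2} + 12515\right) - \frac{7479}{2908} = \frac{11059}{2} - \frac{7479}{2908} = \frac{16072307}{2908}$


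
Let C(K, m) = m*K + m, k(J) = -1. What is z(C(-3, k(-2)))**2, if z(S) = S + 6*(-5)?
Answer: 784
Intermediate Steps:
C(K, m) = m + K*m (C(K, m) = K*m + m = m + K*m)
z(S) = -30 + S (z(S) = S - 30 = -30 + S)
z(C(-3, k(-2)))**2 = (-30 - (1 - 3))**2 = (-30 - 1*(-2))**2 = (-30 + 2)**2 = (-28)**2 = 784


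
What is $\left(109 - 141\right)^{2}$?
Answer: $1024$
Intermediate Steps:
$\left(109 - 141\right)^{2} = \left(-32\right)^{2} = 1024$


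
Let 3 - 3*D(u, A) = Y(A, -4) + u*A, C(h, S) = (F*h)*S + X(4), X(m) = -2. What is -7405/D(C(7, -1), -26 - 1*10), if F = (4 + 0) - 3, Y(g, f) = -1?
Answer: 4443/64 ≈ 69.422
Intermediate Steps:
F = 1 (F = 4 - 3 = 1)
C(h, S) = -2 + S*h (C(h, S) = (1*h)*S - 2 = h*S - 2 = S*h - 2 = -2 + S*h)
D(u, A) = 4/3 - A*u/3 (D(u, A) = 1 - (-1 + u*A)/3 = 1 - (-1 + A*u)/3 = 1 + (⅓ - A*u/3) = 4/3 - A*u/3)
-7405/D(C(7, -1), -26 - 1*10) = -7405/(4/3 - (-26 - 1*10)*(-2 - 1*7)/3) = -7405/(4/3 - (-26 - 10)*(-2 - 7)/3) = -7405/(4/3 - ⅓*(-36)*(-9)) = -7405/(4/3 - 108) = -7405/(-320/3) = -7405*(-3/320) = 4443/64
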